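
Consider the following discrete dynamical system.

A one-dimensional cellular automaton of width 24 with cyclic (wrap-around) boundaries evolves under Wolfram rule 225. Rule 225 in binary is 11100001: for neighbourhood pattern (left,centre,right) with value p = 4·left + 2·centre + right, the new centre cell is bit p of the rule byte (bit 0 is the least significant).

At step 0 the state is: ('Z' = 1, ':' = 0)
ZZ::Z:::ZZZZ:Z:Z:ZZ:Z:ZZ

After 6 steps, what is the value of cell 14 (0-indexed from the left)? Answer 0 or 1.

1

gen 0: ZZ::Z:::ZZZZ:Z:Z:ZZ:Z:ZZ
gen 1: ZZ::::Z::ZZZZ:Z:Z:ZZ:Z:Z
gen 2: ZZ:ZZ:::::ZZZZ:Z:Z:ZZ:Z:
gen 3: :ZZ:Z:ZZZ::ZZZZ:Z:Z:ZZ:Z
gen 4: Z:ZZ:Z:ZZ:::ZZZZ:Z:Z:ZZ:
gen 5: :Z:ZZ:Z:Z:Z::ZZZZ:Z:Z:ZZ
gen 6: Z:Z:ZZ:Z:Z::::ZZZZ:Z:Z:Z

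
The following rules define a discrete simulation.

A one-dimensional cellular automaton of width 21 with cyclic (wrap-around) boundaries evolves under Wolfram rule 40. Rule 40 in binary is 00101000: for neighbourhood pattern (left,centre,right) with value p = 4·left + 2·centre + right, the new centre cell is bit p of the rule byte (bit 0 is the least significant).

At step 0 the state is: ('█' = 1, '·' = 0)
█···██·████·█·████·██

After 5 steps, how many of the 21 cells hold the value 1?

t=0: █···██·████·█·████·██
t=1: ····█·██···█·██···██·
t=2: ·····██·····██····█··
t=3: ·····█······█········
t=4: ·····················
t=5: ·····················

0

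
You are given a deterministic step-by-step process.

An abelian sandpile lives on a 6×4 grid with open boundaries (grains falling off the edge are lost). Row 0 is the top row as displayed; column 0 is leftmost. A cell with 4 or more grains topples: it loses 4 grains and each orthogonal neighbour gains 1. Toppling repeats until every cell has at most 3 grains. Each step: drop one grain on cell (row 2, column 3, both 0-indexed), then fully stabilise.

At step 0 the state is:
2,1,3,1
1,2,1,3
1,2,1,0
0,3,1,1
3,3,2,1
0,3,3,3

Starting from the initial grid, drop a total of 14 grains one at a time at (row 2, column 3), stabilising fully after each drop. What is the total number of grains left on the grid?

49

k=0  2,1,3,1
1,2,1,3
1,2,1,0
0,3,1,1
3,3,2,1
0,3,3,3
k=1  2,1,3,1
1,2,1,3
1,2,1,1
0,3,1,1
3,3,2,1
0,3,3,3
k=2  2,1,3,1
1,2,1,3
1,2,1,2
0,3,1,1
3,3,2,1
0,3,3,3
k=3  2,1,3,1
1,2,1,3
1,2,1,3
0,3,1,1
3,3,2,1
0,3,3,3
k=4  2,1,3,2
1,2,2,0
1,2,2,1
0,3,1,2
3,3,2,1
0,3,3,3
k=5  2,1,3,2
1,2,2,0
1,2,2,2
0,3,1,2
3,3,2,1
0,3,3,3
k=6  2,1,3,2
1,2,2,0
1,2,2,3
0,3,1,2
3,3,2,1
0,3,3,3
k=7  2,1,3,2
1,2,2,1
1,2,3,0
0,3,1,3
3,3,2,1
0,3,3,3
k=8  2,1,3,2
1,2,2,1
1,2,3,1
0,3,1,3
3,3,2,1
0,3,3,3
k=9  2,1,3,2
1,2,2,1
1,2,3,2
0,3,1,3
3,3,2,1
0,3,3,3
k=10  2,1,3,2
1,2,2,1
1,2,3,3
0,3,1,3
3,3,2,1
0,3,3,3
k=11  2,1,3,2
1,2,3,2
1,3,0,2
0,3,3,0
3,3,2,2
0,3,3,3
k=12  2,1,3,2
1,2,3,2
1,3,0,3
0,3,3,0
3,3,2,2
0,3,3,3
k=13  2,1,3,2
1,2,3,3
1,3,1,0
0,3,3,1
3,3,2,2
0,3,3,3
k=14  2,1,3,2
1,2,3,3
1,3,1,1
0,3,3,1
3,3,2,2
0,3,3,3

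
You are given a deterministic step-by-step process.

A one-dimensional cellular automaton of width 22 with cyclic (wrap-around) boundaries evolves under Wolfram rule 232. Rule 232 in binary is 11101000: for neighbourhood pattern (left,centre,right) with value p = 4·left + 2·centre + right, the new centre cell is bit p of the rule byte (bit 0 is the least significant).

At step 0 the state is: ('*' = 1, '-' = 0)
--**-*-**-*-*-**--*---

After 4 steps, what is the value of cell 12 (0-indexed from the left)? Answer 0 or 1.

1

gen 0: --**-*-**-*-*-**--*---
gen 1: --***-****-*-***------
gen 2: --*********-****------
gen 3: --**************------
gen 4: --**************------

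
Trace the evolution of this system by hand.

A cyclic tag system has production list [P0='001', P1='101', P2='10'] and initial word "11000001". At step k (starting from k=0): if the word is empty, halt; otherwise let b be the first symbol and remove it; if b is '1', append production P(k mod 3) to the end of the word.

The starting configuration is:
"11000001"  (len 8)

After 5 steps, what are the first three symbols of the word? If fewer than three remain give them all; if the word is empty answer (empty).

001

step 0: "11000001"  (len 8)
step 1: "1000001001"  (len 10)
step 2: "000001001101"  (len 12)
step 3: "00001001101"  (len 11)
step 4: "0001001101"  (len 10)
step 5: "001001101"  (len 9)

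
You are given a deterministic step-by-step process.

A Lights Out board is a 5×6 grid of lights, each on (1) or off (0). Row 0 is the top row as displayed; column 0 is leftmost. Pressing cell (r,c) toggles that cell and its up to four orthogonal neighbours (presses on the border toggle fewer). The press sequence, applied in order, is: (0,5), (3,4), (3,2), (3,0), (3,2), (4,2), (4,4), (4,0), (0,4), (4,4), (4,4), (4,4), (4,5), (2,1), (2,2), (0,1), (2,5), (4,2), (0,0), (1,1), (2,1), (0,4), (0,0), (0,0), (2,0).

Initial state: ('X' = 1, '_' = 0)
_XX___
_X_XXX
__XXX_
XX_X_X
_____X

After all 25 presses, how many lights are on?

13

t=0: _XX___
_X_XXX
__XXX_
XX_X_X
_____X
t=1: _XX_XX
_X_XX_
__XXX_
XX_X_X
_____X
t=2: _XX_XX
_X_XX_
__XX__
XX__X_
____XX
t=3: _XX_XX
_X_XX_
___X__
X_XXX_
__X_XX
t=4: _XX_XX
_X_XX_
X__X__
_XXXX_
X_X_XX
t=5: _XX_XX
_X_XX_
X_XX__
____X_
X___XX
t=6: _XX_XX
_X_XX_
X_XX__
__X_X_
XXXXXX
t=7: _XX_XX
_X_XX_
X_XX__
__X___
XXX___
t=8: _XX_XX
_X_XX_
X_XX__
X_X___
__X___
t=9: _XXX__
_X_X__
X_XX__
X_X___
__X___
t=10: _XXX__
_X_X__
X_XX__
X_X_X_
__XXXX
t=11: _XXX__
_X_X__
X_XX__
X_X___
__X___
t=12: _XXX__
_X_X__
X_XX__
X_X_X_
__XXXX
t=13: _XXX__
_X_X__
X_XX__
X_X_XX
__XX__
t=14: _XXX__
___X__
_X_X__
XXX_XX
__XX__
t=15: _XXX__
__XX__
__X___
XX__XX
__XX__
t=16: X__X__
_XXX__
__X___
XX__XX
__XX__
t=17: X__X__
_XXX_X
__X_XX
XX__X_
__XX__
t=18: X__X__
_XXX_X
__X_XX
XXX_X_
_X____
t=19: _X_X__
XXXX_X
__X_XX
XXX_X_
_X____
t=20: ___X__
___X_X
_XX_XX
XXX_X_
_X____
t=21: ___X__
_X_X_X
X___XX
X_X_X_
_X____
t=22: ____XX
_X_XXX
X___XX
X_X_X_
_X____
t=23: XX__XX
XX_XXX
X___XX
X_X_X_
_X____
t=24: ____XX
_X_XXX
X___XX
X_X_X_
_X____
t=25: ____XX
XX_XXX
_X__XX
__X_X_
_X____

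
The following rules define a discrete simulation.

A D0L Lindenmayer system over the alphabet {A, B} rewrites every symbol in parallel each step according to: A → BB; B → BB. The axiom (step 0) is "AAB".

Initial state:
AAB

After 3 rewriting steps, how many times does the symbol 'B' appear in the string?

0) AAB
1) BBBBBB
2) BBBBBBBBBBBB
3) BBBBBBBBBBBBBBBBBBBBBBBB

24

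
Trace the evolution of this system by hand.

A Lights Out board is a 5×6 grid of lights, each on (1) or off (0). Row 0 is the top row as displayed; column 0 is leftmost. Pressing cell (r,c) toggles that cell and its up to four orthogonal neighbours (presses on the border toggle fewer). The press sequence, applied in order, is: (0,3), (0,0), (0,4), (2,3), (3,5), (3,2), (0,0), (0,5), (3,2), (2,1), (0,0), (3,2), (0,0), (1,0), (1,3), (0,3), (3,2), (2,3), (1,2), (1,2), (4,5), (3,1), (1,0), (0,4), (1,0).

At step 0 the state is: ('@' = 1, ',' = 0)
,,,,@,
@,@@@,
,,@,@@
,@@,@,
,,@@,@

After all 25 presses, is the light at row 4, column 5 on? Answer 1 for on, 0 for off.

1

k=0  ,,,,@,
@,@@@,
,,@,@@
,@@,@,
,,@@,@
k=1  ,,@@,,
@,@,@,
,,@,@@
,@@,@,
,,@@,@
k=2  @@@@,,
,,@,@,
,,@,@@
,@@,@,
,,@@,@
k=3  @@@,@@
,,@,,,
,,@,@@
,@@,@,
,,@@,@
k=4  @@@,@@
,,@@,,
,,,@,@
,@@@@,
,,@@,@
k=5  @@@,@@
,,@@,,
,,,@,,
,@@@,@
,,@@,,
k=6  @@@,@@
,,@@,,
,,@@,,
,,,,,@
,,,@,,
k=7  ,,@,@@
@,@@,,
,,@@,,
,,,,,@
,,,@,,
k=8  ,,@,,,
@,@@,@
,,@@,,
,,,,,@
,,,@,,
k=9  ,,@,,,
@,@@,@
,,,@,,
,@@@,@
,,@@,,
k=10  ,,@,,,
@@@@,@
@@@@,,
,,@@,@
,,@@,,
k=11  @@@,,,
,@@@,@
@@@@,,
,,@@,@
,,@@,,
k=12  @@@,,,
,@@@,@
@@,@,,
,@,,,@
,,,@,,
k=13  ,,@,,,
@@@@,@
@@,@,,
,@,,,@
,,,@,,
k=14  @,@,,,
,,@@,@
,@,@,,
,@,,,@
,,,@,,
k=15  @,@@,,
,,,,@@
,@,,,,
,@,,,@
,,,@,,
k=16  @,,,@,
,,,@@@
,@,,,,
,@,,,@
,,,@,,
k=17  @,,,@,
,,,@@@
,@@,,,
,,@@,@
,,@@,,
k=18  @,,,@,
,,,,@@
,@,@@,
,,@,,@
,,@@,,
k=19  @,@,@,
,@@@@@
,@@@@,
,,@,,@
,,@@,,
k=20  @,,,@,
,,,,@@
,@,@@,
,,@,,@
,,@@,,
k=21  @,,,@,
,,,,@@
,@,@@,
,,@,,,
,,@@@@
k=22  @,,,@,
,,,,@@
,,,@@,
@@,,,,
,@@@@@
k=23  ,,,,@,
@@,,@@
@,,@@,
@@,,,,
,@@@@@
k=24  ,,,@,@
@@,,,@
@,,@@,
@@,,,,
,@@@@@
k=25  @,,@,@
,,,,,@
,,,@@,
@@,,,,
,@@@@@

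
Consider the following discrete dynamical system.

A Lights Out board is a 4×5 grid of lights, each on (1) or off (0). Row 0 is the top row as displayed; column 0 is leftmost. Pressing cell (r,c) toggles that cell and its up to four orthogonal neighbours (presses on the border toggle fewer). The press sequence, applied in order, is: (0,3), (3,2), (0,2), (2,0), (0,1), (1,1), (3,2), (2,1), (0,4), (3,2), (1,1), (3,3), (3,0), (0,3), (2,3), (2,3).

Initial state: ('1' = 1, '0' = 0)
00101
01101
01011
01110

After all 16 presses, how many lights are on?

10

step 0: 00101
01101
01011
01110
step 1: 00010
01111
01011
01110
step 2: 00010
01111
01111
00000
step 3: 01100
01011
01111
00000
step 4: 01100
11011
10111
10000
step 5: 10000
10011
10111
10000
step 6: 11000
01111
11111
10000
step 7: 11000
01111
11011
11110
step 8: 11000
00111
00111
10110
step 9: 11011
00110
00111
10110
step 10: 11011
00110
00011
11000
step 11: 10011
11010
01011
11000
step 12: 10011
11010
01001
11111
step 13: 10011
11010
11001
00111
step 14: 10100
11000
11001
00111
step 15: 10100
11010
11110
00101
step 16: 10100
11000
11001
00111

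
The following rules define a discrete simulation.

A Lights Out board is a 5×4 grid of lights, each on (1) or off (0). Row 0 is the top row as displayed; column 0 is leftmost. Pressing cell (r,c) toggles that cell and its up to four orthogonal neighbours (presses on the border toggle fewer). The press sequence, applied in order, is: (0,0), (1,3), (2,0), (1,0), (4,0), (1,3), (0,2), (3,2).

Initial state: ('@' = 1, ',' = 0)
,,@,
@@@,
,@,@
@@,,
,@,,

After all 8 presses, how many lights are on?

8

gen 0: ,,@,
@@@,
,@,@
@@,,
,@,,
gen 1: @@@,
,@@,
,@,@
@@,,
,@,,
gen 2: @@@@
,@,@
,@,,
@@,,
,@,,
gen 3: @@@@
@@,@
@,,,
,@,,
,@,,
gen 4: ,@@@
,,,@
,,,,
,@,,
,@,,
gen 5: ,@@@
,,,@
,,,,
@@,,
@,,,
gen 6: ,@@,
,,@,
,,,@
@@,,
@,,,
gen 7: ,,,@
,,,,
,,,@
@@,,
@,,,
gen 8: ,,,@
,,,,
,,@@
@,@@
@,@,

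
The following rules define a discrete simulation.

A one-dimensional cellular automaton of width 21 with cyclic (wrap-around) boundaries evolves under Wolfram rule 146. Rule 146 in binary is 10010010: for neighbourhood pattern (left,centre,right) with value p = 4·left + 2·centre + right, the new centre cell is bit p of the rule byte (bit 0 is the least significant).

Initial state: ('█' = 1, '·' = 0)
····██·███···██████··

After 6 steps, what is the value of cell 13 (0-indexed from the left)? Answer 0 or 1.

gen 0: ····██·███···██████··
gen 1: ···█····█·█·█·████·█·
gen 2: ··█·█··█·······██···█
gen 3: ██···██·█·····█··█·█·
gen 4: ··█·█····█···█·██····
gen 5: ·█···█··█·█·█····█···
gen 6: █·█·█·██·····█··█·█··

1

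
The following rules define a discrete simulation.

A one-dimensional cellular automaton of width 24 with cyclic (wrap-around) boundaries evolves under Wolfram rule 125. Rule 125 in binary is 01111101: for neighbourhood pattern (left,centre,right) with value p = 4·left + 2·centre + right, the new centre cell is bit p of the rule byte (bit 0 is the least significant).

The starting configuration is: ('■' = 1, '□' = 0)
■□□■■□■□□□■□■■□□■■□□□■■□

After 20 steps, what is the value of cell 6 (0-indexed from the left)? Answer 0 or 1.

step 0: ■□□■■□■□□□■□■■□□■■□□□■■□
step 1: ■■□■■■■■■□■■■■■□■■■■□■■■
step 2: □■■■□□□□■■■□□□■■■□□■■■□□
step 3: □■□■■■■□■□■■■□■□■■□■□■■■
step 4: ■■■■□□■■■■■□■■■■■■■■■■□■
step 5: □□□■■□■□□□■■■□□□□□□□□■■■
step 6: ■■□■■■■■■□■□■■■■■■■■□■□■
step 7: □■■■□□□□■■■■■□□□□□□■■■■■
step 8: ■■□■■■■□■□□□■■■■■■□■□□□■
step 9: □■■■□□■■■■■□■□□□□■■■■■□■
step 10: ■■□■■□■□□□■■■■■■□■□□□■■■
step 11: □■■■■■■■■□■□□□□■■■■■□■□□
step 12: □■□□□□□□■■■■■■□■□□□■■■■■
step 13: ■■■■■■■□■□□□□■■■■■□■□□□■
step 14: □□□□□□■■■■■■□■□□□■■■■■□■
step 15: ■■■■■□■□□□□■■■■■□■□□□■■■
step 16: □□□□■■■■■■□■□□□■■■■■□■□□
step 17: ■■■□■□□□□■■■■■□■□□□■■■■■
step 18: □□■■■■■■□■□□□■■■■■□■□□□□
step 19: ■□■□□□□■■■■■□■□□□■■■■■■■
step 20: ■■■■■■□■□□□■■■■■□■□□□□□□

0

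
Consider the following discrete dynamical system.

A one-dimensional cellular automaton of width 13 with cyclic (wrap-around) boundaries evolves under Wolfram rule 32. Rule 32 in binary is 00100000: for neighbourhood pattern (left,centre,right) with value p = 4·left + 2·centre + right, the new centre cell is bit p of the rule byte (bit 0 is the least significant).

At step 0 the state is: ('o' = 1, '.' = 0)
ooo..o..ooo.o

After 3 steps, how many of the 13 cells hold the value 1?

0) ooo..o..ooo.o
1) ...........o.
2) .............
3) .............

0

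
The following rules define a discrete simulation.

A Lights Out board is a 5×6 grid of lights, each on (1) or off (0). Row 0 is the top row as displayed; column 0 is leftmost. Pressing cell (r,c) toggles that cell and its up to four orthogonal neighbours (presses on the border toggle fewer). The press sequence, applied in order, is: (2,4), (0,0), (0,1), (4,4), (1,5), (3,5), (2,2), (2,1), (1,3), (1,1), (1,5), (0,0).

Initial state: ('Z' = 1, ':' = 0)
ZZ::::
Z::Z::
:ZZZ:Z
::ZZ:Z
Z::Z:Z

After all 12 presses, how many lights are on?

15

k=0  ZZ::::
Z::Z::
:ZZZ:Z
::ZZ:Z
Z::Z:Z
k=1  ZZ::::
Z::ZZ:
:ZZ:Z:
::ZZZZ
Z::Z:Z
k=2  ::::::
:::ZZ:
:ZZ:Z:
::ZZZZ
Z::Z:Z
k=3  ZZZ:::
:Z:ZZ:
:ZZ:Z:
::ZZZZ
Z::Z:Z
k=4  ZZZ:::
:Z:ZZ:
:ZZ:Z:
::ZZ:Z
Z:::Z:
k=5  ZZZ::Z
:Z:Z:Z
:ZZ:ZZ
::ZZ:Z
Z:::Z:
k=6  ZZZ::Z
:Z:Z:Z
:ZZ:Z:
::ZZZ:
Z:::ZZ
k=7  ZZZ::Z
:ZZZ:Z
:::ZZ:
:::ZZ:
Z:::ZZ
k=8  ZZZ::Z
::ZZ:Z
ZZZZZ:
:Z:ZZ:
Z:::ZZ
k=9  ZZZZ:Z
::::ZZ
ZZZ:Z:
:Z:ZZ:
Z:::ZZ
k=10  Z:ZZ:Z
ZZZ:ZZ
Z:Z:Z:
:Z:ZZ:
Z:::ZZ
k=11  Z:ZZ::
ZZZ:::
Z:Z:ZZ
:Z:ZZ:
Z:::ZZ
k=12  :ZZZ::
:ZZ:::
Z:Z:ZZ
:Z:ZZ:
Z:::ZZ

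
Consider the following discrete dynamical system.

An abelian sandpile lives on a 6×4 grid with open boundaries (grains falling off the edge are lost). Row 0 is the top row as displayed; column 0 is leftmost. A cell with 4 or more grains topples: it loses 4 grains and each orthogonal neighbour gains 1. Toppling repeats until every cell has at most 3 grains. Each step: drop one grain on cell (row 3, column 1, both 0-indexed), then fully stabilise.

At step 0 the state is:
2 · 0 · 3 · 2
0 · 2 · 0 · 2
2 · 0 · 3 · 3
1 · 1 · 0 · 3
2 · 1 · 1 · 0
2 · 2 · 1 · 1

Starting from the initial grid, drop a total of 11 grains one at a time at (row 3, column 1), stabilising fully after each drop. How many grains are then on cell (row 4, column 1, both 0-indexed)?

1

step 0: 2 · 0 · 3 · 2
0 · 2 · 0 · 2
2 · 0 · 3 · 3
1 · 1 · 0 · 3
2 · 1 · 1 · 0
2 · 2 · 1 · 1
step 1: 2 · 0 · 3 · 2
0 · 2 · 0 · 2
2 · 0 · 3 · 3
1 · 2 · 0 · 3
2 · 1 · 1 · 0
2 · 2 · 1 · 1
step 2: 2 · 0 · 3 · 2
0 · 2 · 0 · 2
2 · 0 · 3 · 3
1 · 3 · 0 · 3
2 · 1 · 1 · 0
2 · 2 · 1 · 1
step 3: 2 · 0 · 3 · 2
0 · 2 · 0 · 2
2 · 1 · 3 · 3
2 · 0 · 1 · 3
2 · 2 · 1 · 0
2 · 2 · 1 · 1
step 4: 2 · 0 · 3 · 2
0 · 2 · 0 · 2
2 · 1 · 3 · 3
2 · 1 · 1 · 3
2 · 2 · 1 · 0
2 · 2 · 1 · 1
step 5: 2 · 0 · 3 · 2
0 · 2 · 0 · 2
2 · 1 · 3 · 3
2 · 2 · 1 · 3
2 · 2 · 1 · 0
2 · 2 · 1 · 1
step 6: 2 · 0 · 3 · 2
0 · 2 · 0 · 2
2 · 1 · 3 · 3
2 · 3 · 1 · 3
2 · 2 · 1 · 0
2 · 2 · 1 · 1
step 7: 2 · 0 · 3 · 2
0 · 2 · 0 · 2
2 · 2 · 3 · 3
3 · 0 · 2 · 3
2 · 3 · 1 · 0
2 · 2 · 1 · 1
step 8: 2 · 0 · 3 · 2
0 · 2 · 0 · 2
2 · 2 · 3 · 3
3 · 1 · 2 · 3
2 · 3 · 1 · 0
2 · 2 · 1 · 1
step 9: 2 · 0 · 3 · 2
0 · 2 · 0 · 2
2 · 2 · 3 · 3
3 · 2 · 2 · 3
2 · 3 · 1 · 0
2 · 2 · 1 · 1
step 10: 2 · 0 · 3 · 2
0 · 2 · 0 · 2
2 · 2 · 3 · 3
3 · 3 · 2 · 3
2 · 3 · 1 · 0
2 · 2 · 1 · 1
step 11: 2 · 0 · 3 · 2
0 · 2 · 0 · 2
3 · 3 · 3 · 3
1 · 2 · 3 · 3
0 · 1 · 2 · 0
3 · 3 · 1 · 1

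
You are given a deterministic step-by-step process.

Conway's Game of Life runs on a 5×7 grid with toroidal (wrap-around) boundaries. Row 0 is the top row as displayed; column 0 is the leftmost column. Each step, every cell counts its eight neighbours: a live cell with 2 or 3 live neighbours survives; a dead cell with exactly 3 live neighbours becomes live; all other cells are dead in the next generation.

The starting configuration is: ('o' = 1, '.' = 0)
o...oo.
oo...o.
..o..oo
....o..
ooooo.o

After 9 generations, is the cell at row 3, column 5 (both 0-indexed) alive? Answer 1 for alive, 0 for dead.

k=0  o...oo.
oo...o.
..o..oo
....o..
ooooo.o
k=1  .......
oo.....
oo..ooo
....o..
ooo...o
k=2  ..o...o
.o...o.
.o..ooo
..ooo..
oo.....
k=3  ..o...o
.oo.o..
oo....o
..ooo.o
oo.....
k=4  ..oo...
..oo.oo
....o.o
..oo.oo
oo...oo
k=5  ...o...
..o..oo
o......
.ooo...
oo...o.
k=6  ooo.oo.
......o
o..o..o
..o...o
oo.oo..
k=7  ..o.oo.
..ooo..
o....oo
..o.ooo
....o..
k=8  ..o..o.
.oo....
ooo....
o..oo..
......o
k=9  .oo....
o..o...
o......
o.oo..o
...oooo

0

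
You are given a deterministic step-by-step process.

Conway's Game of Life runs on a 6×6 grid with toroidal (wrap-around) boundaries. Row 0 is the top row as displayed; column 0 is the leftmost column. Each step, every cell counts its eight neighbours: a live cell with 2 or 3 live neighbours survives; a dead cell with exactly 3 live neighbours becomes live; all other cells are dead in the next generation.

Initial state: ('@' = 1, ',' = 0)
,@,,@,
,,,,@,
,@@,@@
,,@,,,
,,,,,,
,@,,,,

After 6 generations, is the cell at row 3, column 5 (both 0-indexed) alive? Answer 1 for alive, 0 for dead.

1

gen 0: ,@,,@,
,,,,@,
,@@,@@
,,@,,,
,,,,,,
,@,,,,
gen 1: ,,,,,,
@@@,@,
,@@,@@
,@@@,,
,,,,,,
,,,,,,
gen 2: ,@,,,,
@,@,@,
,,,,@@
@@,@@,
,,@,,,
,,,,,,
gen 3: ,@,,,,
@@,@@,
,,@,,,
@@@@@,
,@@@,,
,,,,,,
gen 4: @@@,,,
@@,@,,
,,,,,,
@,,,@,
@,,,@,
,@,,,,
gen 5: ,,,,,,
@,,,,,
@@,,,@
,,,,,,
@@,,,,
,,@,,@
gen 6: ,,,,,,
@@,,,@
@@,,,@
,,,,,@
@@,,,,
@@,,,,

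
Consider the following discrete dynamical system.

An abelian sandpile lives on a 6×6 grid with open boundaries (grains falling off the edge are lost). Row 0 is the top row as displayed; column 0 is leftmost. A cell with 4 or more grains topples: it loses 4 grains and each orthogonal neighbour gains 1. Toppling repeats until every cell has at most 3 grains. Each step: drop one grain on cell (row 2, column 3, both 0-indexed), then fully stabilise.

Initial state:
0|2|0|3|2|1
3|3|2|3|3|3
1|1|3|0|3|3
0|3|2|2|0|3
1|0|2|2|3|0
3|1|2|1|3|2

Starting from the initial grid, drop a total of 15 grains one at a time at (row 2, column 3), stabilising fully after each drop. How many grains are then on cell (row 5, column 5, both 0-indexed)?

[0] 0|2|0|3|2|1
3|3|2|3|3|3
1|1|3|0|3|3
0|3|2|2|0|3
1|0|2|2|3|0
3|1|2|1|3|2
[1] 0|2|0|3|2|1
3|3|2|3|3|3
1|1|3|1|3|3
0|3|2|2|0|3
1|0|2|2|3|0
3|1|2|1|3|2
[2] 0|2|0|3|2|1
3|3|2|3|3|3
1|1|3|2|3|3
0|3|2|2|0|3
1|0|2|2|3|0
3|1|2|1|3|2
[3] 0|2|0|3|2|1
3|3|2|3|3|3
1|1|3|3|3|3
0|3|2|2|0|3
1|0|2|2|3|0
3|1|2|1|3|2
[4] 1|3|2|1|0|3
0|1|1|3|3|1
2|3|1|3|2|2
0|3|3|3|2|0
1|0|2|2|3|1
3|1|2|1|3|2
[5] 1|3|2|2|1|3
0|2|3|2|1|2
3|1|2|1|2|3
1|2|0|1|2|1
1|2|1|2|2|2
3|1|3|3|0|3
[6] 1|3|2|2|1|3
0|2|3|2|1|2
3|1|2|2|2|3
1|2|0|1|2|1
1|2|1|2|2|2
3|1|3|3|0|3
[7] 1|3|2|2|1|3
0|2|3|2|1|2
3|1|2|3|2|3
1|2|0|1|2|1
1|2|1|2|2|2
3|1|3|3|0|3
[8] 1|3|2|2|1|3
0|2|3|3|1|2
3|1|3|0|3|3
1|2|0|2|2|1
1|2|1|2|2|2
3|1|3|3|0|3
[9] 1|3|2|2|1|3
0|2|3|3|1|2
3|1|3|1|3|3
1|2|0|2|2|1
1|2|1|2|2|2
3|1|3|3|0|3
[10] 1|3|2|2|1|3
0|2|3|3|1|2
3|1|3|2|3|3
1|2|0|2|2|1
1|2|1|2|2|2
3|1|3|3|0|3
[11] 1|3|2|2|1|3
0|2|3|3|1|2
3|1|3|3|3|3
1|2|0|2|2|1
1|2|1|2|2|2
3|1|3|3|0|3
[12] 1|3|3|3|1|3
0|3|1|1|3|3
3|2|1|3|1|0
1|2|1|3|3|2
1|2|1|2|2|2
3|1|3|3|0|3
[13] 1|3|3|3|1|3
0|3|1|2|3|3
3|2|2|1|3|0
1|2|2|1|0|3
1|2|1|3|3|2
3|1|3|3|0|3
[14] 1|3|3|3|1|3
0|3|1|2|3|3
3|2|2|2|3|0
1|2|2|1|0|3
1|2|1|3|3|2
3|1|3|3|0|3
[15] 1|3|3|3|1|3
0|3|1|2|3|3
3|2|2|3|3|0
1|2|2|1|0|3
1|2|1|3|3|2
3|1|3|3|0|3

3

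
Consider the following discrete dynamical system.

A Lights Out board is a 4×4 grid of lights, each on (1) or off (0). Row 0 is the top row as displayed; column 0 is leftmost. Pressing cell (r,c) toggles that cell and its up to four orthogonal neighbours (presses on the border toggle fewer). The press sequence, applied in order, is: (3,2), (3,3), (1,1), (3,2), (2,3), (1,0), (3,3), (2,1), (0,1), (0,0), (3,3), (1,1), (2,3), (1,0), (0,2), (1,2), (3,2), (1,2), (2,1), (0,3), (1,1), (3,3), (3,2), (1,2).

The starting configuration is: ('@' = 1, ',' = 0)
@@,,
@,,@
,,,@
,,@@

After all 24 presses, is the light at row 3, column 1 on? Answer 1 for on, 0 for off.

0) @@,,
@,,@
,,,@
,,@@
1) @@,,
@,,@
,,@@
,@,,
2) @@,,
@,,@
,,@,
,@@@
3) @,,,
,@@@
,@@,
,@@@
4) @,,,
,@@@
,@,,
,,,,
5) @,,,
,@@,
,@@@
,,,@
6) ,,,,
@,@,
@@@@
,,,@
7) ,,,,
@,@,
@@@,
,,@,
8) ,,,,
@@@,
,,,,
,@@,
9) @@@,
@,@,
,,,,
,@@,
10) ,,@,
,,@,
,,,,
,@@,
11) ,,@,
,,@,
,,,@
,@,@
12) ,@@,
@@,,
,@,@
,@,@
13) ,@@,
@@,@
,@@,
,@,,
14) @@@,
,,,@
@@@,
,@,,
15) @,,@
,,@@
@@@,
,@,,
16) @,@@
,@,,
@@,,
,@,,
17) @,@@
,@,,
@@@,
,,@@
18) @,,@
,,@@
@@,,
,,@@
19) @,,@
,@@@
,,@,
,@@@
20) @,@,
,@@,
,,@,
,@@@
21) @@@,
@,,,
,@@,
,@@@
22) @@@,
@,,,
,@@@
,@,,
23) @@@,
@,,,
,@,@
,,@@
24) @@,,
@@@@
,@@@
,,@@

0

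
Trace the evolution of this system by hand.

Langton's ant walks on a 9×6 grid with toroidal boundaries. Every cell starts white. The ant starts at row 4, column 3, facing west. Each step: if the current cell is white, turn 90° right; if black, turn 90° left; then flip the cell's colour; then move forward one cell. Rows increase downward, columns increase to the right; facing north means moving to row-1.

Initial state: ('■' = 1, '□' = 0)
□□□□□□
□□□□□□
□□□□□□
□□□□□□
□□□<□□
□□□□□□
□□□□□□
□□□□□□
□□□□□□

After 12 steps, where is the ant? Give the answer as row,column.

6,3

[0] □□□□□□
□□□□□□
□□□□□□
□□□□□□
□□□<□□
□□□□□□
□□□□□□
□□□□□□
□□□□□□
[1] □□□□□□
□□□□□□
□□□□□□
□□□^□□
□□□■□□
□□□□□□
□□□□□□
□□□□□□
□□□□□□
[2] □□□□□□
□□□□□□
□□□□□□
□□□■>□
□□□■□□
□□□□□□
□□□□□□
□□□□□□
□□□□□□
[3] □□□□□□
□□□□□□
□□□□□□
□□□■■□
□□□■v□
□□□□□□
□□□□□□
□□□□□□
□□□□□□
[4] □□□□□□
□□□□□□
□□□□□□
□□□■■□
□□□<■□
□□□□□□
□□□□□□
□□□□□□
□□□□□□
[5] □□□□□□
□□□□□□
□□□□□□
□□□■■□
□□□□■□
□□□v□□
□□□□□□
□□□□□□
□□□□□□
[6] □□□□□□
□□□□□□
□□□□□□
□□□■■□
□□□□■□
□□<■□□
□□□□□□
□□□□□□
□□□□□□
[7] □□□□□□
□□□□□□
□□□□□□
□□□■■□
□□^□■□
□□■■□□
□□□□□□
□□□□□□
□□□□□□
[8] □□□□□□
□□□□□□
□□□□□□
□□□■■□
□□■>■□
□□■■□□
□□□□□□
□□□□□□
□□□□□□
[9] □□□□□□
□□□□□□
□□□□□□
□□□■■□
□□■■■□
□□■v□□
□□□□□□
□□□□□□
□□□□□□
[10] □□□□□□
□□□□□□
□□□□□□
□□□■■□
□□■■■□
□□■□>□
□□□□□□
□□□□□□
□□□□□□
[11] □□□□□□
□□□□□□
□□□□□□
□□□■■□
□□■■■□
□□■□■□
□□□□v□
□□□□□□
□□□□□□
[12] □□□□□□
□□□□□□
□□□□□□
□□□■■□
□□■■■□
□□■□■□
□□□<■□
□□□□□□
□□□□□□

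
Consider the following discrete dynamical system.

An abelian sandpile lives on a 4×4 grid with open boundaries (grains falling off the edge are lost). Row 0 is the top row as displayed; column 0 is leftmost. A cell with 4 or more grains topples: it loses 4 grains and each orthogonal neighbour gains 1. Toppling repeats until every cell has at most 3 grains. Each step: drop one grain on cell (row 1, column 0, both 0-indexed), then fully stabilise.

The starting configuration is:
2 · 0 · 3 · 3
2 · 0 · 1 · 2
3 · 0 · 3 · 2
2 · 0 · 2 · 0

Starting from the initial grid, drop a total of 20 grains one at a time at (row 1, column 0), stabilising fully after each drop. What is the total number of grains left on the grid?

step 0: 2 · 0 · 3 · 3
2 · 0 · 1 · 2
3 · 0 · 3 · 2
2 · 0 · 2 · 0
step 1: 2 · 0 · 3 · 3
3 · 0 · 1 · 2
3 · 0 · 3 · 2
2 · 0 · 2 · 0
step 2: 3 · 0 · 3 · 3
1 · 1 · 1 · 2
0 · 1 · 3 · 2
3 · 0 · 2 · 0
step 3: 3 · 0 · 3 · 3
2 · 1 · 1 · 2
0 · 1 · 3 · 2
3 · 0 · 2 · 0
step 4: 3 · 0 · 3 · 3
3 · 1 · 1 · 2
0 · 1 · 3 · 2
3 · 0 · 2 · 0
step 5: 0 · 1 · 3 · 3
1 · 2 · 1 · 2
1 · 1 · 3 · 2
3 · 0 · 2 · 0
step 6: 0 · 1 · 3 · 3
2 · 2 · 1 · 2
1 · 1 · 3 · 2
3 · 0 · 2 · 0
step 7: 0 · 1 · 3 · 3
3 · 2 · 1 · 2
1 · 1 · 3 · 2
3 · 0 · 2 · 0
step 8: 1 · 1 · 3 · 3
0 · 3 · 1 · 2
2 · 1 · 3 · 2
3 · 0 · 2 · 0
step 9: 1 · 1 · 3 · 3
1 · 3 · 1 · 2
2 · 1 · 3 · 2
3 · 0 · 2 · 0
step 10: 1 · 1 · 3 · 3
2 · 3 · 1 · 2
2 · 1 · 3 · 2
3 · 0 · 2 · 0
step 11: 1 · 1 · 3 · 3
3 · 3 · 1 · 2
2 · 1 · 3 · 2
3 · 0 · 2 · 0
step 12: 2 · 2 · 3 · 3
1 · 0 · 2 · 2
3 · 2 · 3 · 2
3 · 0 · 2 · 0
step 13: 2 · 2 · 3 · 3
2 · 0 · 2 · 2
3 · 2 · 3 · 2
3 · 0 · 2 · 0
step 14: 2 · 2 · 3 · 3
3 · 0 · 2 · 2
3 · 2 · 3 · 2
3 · 0 · 2 · 0
step 15: 3 · 2 · 3 · 3
1 · 1 · 2 · 2
1 · 3 · 3 · 2
0 · 1 · 2 · 0
step 16: 3 · 2 · 3 · 3
2 · 1 · 2 · 2
1 · 3 · 3 · 2
0 · 1 · 2 · 0
step 17: 3 · 2 · 3 · 3
3 · 1 · 2 · 2
1 · 3 · 3 · 2
0 · 1 · 2 · 0
step 18: 0 · 3 · 3 · 3
1 · 2 · 2 · 2
2 · 3 · 3 · 2
0 · 1 · 2 · 0
step 19: 0 · 3 · 3 · 3
2 · 2 · 2 · 2
2 · 3 · 3 · 2
0 · 1 · 2 · 0
step 20: 0 · 3 · 3 · 3
3 · 2 · 2 · 2
2 · 3 · 3 · 2
0 · 1 · 2 · 0

31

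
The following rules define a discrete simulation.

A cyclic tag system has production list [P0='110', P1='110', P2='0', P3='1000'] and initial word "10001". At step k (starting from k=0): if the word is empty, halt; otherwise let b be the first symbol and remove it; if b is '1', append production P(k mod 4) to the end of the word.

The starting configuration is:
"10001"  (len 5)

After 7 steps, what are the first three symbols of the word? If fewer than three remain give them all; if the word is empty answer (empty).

step 0: "10001"  (len 5)
step 1: "0001110"  (len 7)
step 2: "001110"  (len 6)
step 3: "01110"  (len 5)
step 4: "1110"  (len 4)
step 5: "110110"  (len 6)
step 6: "10110110"  (len 8)
step 7: "01101100"  (len 8)

011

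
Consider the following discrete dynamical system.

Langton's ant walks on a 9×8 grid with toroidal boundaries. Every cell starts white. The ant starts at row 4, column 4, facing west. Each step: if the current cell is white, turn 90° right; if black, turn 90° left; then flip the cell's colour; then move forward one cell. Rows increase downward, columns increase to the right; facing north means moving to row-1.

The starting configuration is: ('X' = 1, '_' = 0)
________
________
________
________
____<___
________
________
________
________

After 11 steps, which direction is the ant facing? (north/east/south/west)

[0] ________
________
________
________
____<___
________
________
________
________
[1] ________
________
________
____^___
____X___
________
________
________
________
[2] ________
________
________
____X>__
____X___
________
________
________
________
[3] ________
________
________
____XX__
____Xv__
________
________
________
________
[4] ________
________
________
____XX__
____<X__
________
________
________
________
[5] ________
________
________
____XX__
_____X__
____v___
________
________
________
[6] ________
________
________
____XX__
_____X__
___<X___
________
________
________
[7] ________
________
________
____XX__
___^_X__
___XX___
________
________
________
[8] ________
________
________
____XX__
___X>X__
___XX___
________
________
________
[9] ________
________
________
____XX__
___XXX__
___Xv___
________
________
________
[10] ________
________
________
____XX__
___XXX__
___X_>__
________
________
________
[11] ________
________
________
____XX__
___XXX__
___X_X__
_____v__
________
________

south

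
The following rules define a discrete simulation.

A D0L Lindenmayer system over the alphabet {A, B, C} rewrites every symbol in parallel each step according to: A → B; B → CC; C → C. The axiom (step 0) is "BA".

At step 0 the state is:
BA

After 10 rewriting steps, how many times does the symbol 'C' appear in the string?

4

gen 0: BA
gen 1: CCB
gen 2: CCCC
gen 3: CCCC
gen 4: CCCC
gen 5: CCCC
gen 6: CCCC
gen 7: CCCC
gen 8: CCCC
gen 9: CCCC
gen 10: CCCC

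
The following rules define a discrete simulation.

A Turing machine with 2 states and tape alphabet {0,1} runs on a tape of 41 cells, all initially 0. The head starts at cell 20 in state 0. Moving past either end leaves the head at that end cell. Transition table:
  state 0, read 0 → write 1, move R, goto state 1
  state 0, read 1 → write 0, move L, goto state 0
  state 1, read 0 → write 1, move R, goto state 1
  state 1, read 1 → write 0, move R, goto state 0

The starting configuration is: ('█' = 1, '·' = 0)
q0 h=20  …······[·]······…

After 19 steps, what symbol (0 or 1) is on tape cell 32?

[0] q0 h=20  …······[·]······…
[1] q1 h=21  …·····█[·]······…
[2] q1 h=22  …····██[·]······…
[3] q1 h=23  …···███[·]······…
[4] q1 h=24  …··████[·]······…
[5] q1 h=25  …·█████[·]······…
[6] q1 h=26  …██████[·]······…
[7] q1 h=27  …██████[·]······…
[8] q1 h=28  …██████[·]······…
[9] q1 h=29  …██████[·]······…
[10] q1 h=30  …██████[·]······…
[11] q1 h=31  …██████[·]······…
[12] q1 h=32  …██████[·]······…
[13] q1 h=33  …██████[·]······…
[14] q1 h=34  …██████[·]······|
[15] q1 h=35  …██████[·]·····|
[16] q1 h=36  …██████[·]····|
[17] q1 h=37  …██████[·]···|
[18] q1 h=38  …██████[·]··|
[19] q1 h=39  …██████[·]·|

1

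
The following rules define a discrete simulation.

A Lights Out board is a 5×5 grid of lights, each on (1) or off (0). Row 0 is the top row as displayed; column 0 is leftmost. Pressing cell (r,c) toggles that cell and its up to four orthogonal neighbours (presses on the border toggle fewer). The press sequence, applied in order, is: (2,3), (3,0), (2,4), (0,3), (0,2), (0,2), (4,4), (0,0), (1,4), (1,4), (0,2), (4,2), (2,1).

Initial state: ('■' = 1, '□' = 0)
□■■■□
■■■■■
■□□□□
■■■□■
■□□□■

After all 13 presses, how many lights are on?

13

[0] □■■■□
■■■■■
■□□□□
■■■□■
■□□□■
[1] □■■■□
■■■□■
■□■■■
■■■■■
■□□□■
[2] □■■■□
■■■□■
□□■■■
□□■■■
□□□□■
[3] □■■■□
■■■□□
□□■□□
□□■■□
□□□□■
[4] □■□□■
■■■■□
□□■□□
□□■■□
□□□□■
[5] □□■■■
■■□■□
□□■□□
□□■■□
□□□□■
[6] □■□□■
■■■■□
□□■□□
□□■■□
□□□□■
[7] □■□□■
■■■■□
□□■□□
□□■■■
□□□■□
[8] ■□□□■
□■■■□
□□■□□
□□■■■
□□□■□
[9] ■□□□□
□■■□■
□□■□■
□□■■■
□□□■□
[10] ■□□□■
□■■■□
□□■□□
□□■■■
□□□■□
[11] ■■■■■
□■□■□
□□■□□
□□■■■
□□□■□
[12] ■■■■■
□■□■□
□□■□□
□□□■■
□■■□□
[13] ■■■■■
□□□■□
■■□□□
□■□■■
□■■□□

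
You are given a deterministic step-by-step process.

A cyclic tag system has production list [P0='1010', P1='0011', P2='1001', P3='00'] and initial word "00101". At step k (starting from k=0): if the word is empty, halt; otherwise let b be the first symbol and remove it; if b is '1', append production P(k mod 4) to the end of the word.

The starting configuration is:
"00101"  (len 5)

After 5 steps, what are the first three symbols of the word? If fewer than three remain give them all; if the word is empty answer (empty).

100

gen 0: "00101"  (len 5)
gen 1: "0101"  (len 4)
gen 2: "101"  (len 3)
gen 3: "011001"  (len 6)
gen 4: "11001"  (len 5)
gen 5: "10011010"  (len 8)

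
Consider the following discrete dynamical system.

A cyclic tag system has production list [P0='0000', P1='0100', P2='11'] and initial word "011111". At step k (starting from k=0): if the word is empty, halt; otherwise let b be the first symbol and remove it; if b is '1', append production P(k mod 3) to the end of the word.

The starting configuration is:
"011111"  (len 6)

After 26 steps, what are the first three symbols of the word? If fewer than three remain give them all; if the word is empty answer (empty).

010

k=0  "011111"  (len 6)
k=1  "11111"  (len 5)
k=2  "11110100"  (len 8)
k=3  "111010011"  (len 9)
k=4  "110100110000"  (len 12)
k=5  "101001100000100"  (len 15)
k=6  "0100110000010011"  (len 16)
k=7  "100110000010011"  (len 15)
k=8  "001100000100110100"  (len 18)
k=9  "01100000100110100"  (len 17)
k=10  "1100000100110100"  (len 16)
k=11  "1000001001101000100"  (len 19)
k=12  "00000100110100010011"  (len 20)
k=13  "0000100110100010011"  (len 19)
k=14  "000100110100010011"  (len 18)
k=15  "00100110100010011"  (len 17)
k=16  "0100110100010011"  (len 16)
k=17  "100110100010011"  (len 15)
k=18  "0011010001001111"  (len 16)
k=19  "011010001001111"  (len 15)
k=20  "11010001001111"  (len 14)
k=21  "101000100111111"  (len 15)
k=22  "010001001111110000"  (len 18)
k=23  "10001001111110000"  (len 17)
k=24  "000100111111000011"  (len 18)
k=25  "00100111111000011"  (len 17)
k=26  "0100111111000011"  (len 16)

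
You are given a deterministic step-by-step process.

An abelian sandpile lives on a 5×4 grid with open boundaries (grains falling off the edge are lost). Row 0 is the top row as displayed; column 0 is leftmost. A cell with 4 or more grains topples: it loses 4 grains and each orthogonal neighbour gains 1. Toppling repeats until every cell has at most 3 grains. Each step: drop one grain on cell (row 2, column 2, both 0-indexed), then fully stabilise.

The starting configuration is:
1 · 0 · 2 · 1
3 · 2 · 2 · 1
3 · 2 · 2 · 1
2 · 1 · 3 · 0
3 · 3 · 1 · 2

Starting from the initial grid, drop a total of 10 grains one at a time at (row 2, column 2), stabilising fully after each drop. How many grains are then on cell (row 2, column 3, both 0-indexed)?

1

step 0: 1 · 0 · 2 · 1
3 · 2 · 2 · 1
3 · 2 · 2 · 1
2 · 1 · 3 · 0
3 · 3 · 1 · 2
step 1: 1 · 0 · 2 · 1
3 · 2 · 2 · 1
3 · 2 · 3 · 1
2 · 1 · 3 · 0
3 · 3 · 1 · 2
step 2: 1 · 0 · 2 · 1
3 · 2 · 3 · 1
3 · 3 · 1 · 2
2 · 2 · 0 · 1
3 · 3 · 2 · 2
step 3: 1 · 0 · 2 · 1
3 · 2 · 3 · 1
3 · 3 · 2 · 2
2 · 2 · 0 · 1
3 · 3 · 2 · 2
step 4: 1 · 0 · 2 · 1
3 · 2 · 3 · 1
3 · 3 · 3 · 2
2 · 2 · 0 · 1
3 · 3 · 2 · 2
step 5: 2 · 1 · 3 · 1
1 · 1 · 1 · 2
1 · 2 · 2 · 3
3 · 3 · 1 · 1
3 · 3 · 2 · 2
step 6: 2 · 1 · 3 · 1
1 · 1 · 1 · 2
1 · 2 · 3 · 3
3 · 3 · 1 · 1
3 · 3 · 2 · 2
step 7: 2 · 1 · 3 · 1
1 · 1 · 2 · 3
1 · 3 · 1 · 0
3 · 3 · 2 · 2
3 · 3 · 2 · 2
step 8: 2 · 1 · 3 · 1
1 · 1 · 2 · 3
1 · 3 · 2 · 0
3 · 3 · 2 · 2
3 · 3 · 2 · 2
step 9: 2 · 1 · 3 · 1
1 · 1 · 2 · 3
1 · 3 · 3 · 0
3 · 3 · 2 · 2
3 · 3 · 2 · 2
step 10: 2 · 1 · 3 · 1
1 · 2 · 3 · 3
3 · 1 · 2 · 1
1 · 3 · 1 · 3
1 · 2 · 0 · 3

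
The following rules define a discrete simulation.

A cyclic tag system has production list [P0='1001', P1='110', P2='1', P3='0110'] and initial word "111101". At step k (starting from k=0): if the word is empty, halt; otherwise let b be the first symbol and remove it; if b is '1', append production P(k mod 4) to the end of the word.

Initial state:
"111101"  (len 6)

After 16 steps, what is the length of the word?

21

[0] "111101"  (len 6)
[1] "111011001"  (len 9)
[2] "11011001110"  (len 11)
[3] "10110011101"  (len 11)
[4] "01100111010110"  (len 14)
[5] "1100111010110"  (len 13)
[6] "100111010110110"  (len 15)
[7] "001110101101101"  (len 15)
[8] "01110101101101"  (len 14)
[9] "1110101101101"  (len 13)
[10] "110101101101110"  (len 15)
[11] "101011011011101"  (len 15)
[12] "010110110111010110"  (len 18)
[13] "10110110111010110"  (len 17)
[14] "0110110111010110110"  (len 19)
[15] "110110111010110110"  (len 18)
[16] "101101110101101100110"  (len 21)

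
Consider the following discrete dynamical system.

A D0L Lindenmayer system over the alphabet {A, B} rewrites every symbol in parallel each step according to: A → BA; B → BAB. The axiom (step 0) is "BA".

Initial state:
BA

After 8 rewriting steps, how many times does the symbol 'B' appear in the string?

2584

0) BA
1) BABBA
2) BABBABABBABBA
3) BABBABABBABBABABBABABBABBABABBABBA
4) BABBABABBABBABABBABABBABBABABBABBABABBABABBABBABABBABABBABBABABBABBABABBABABBABBABABBABBA
5) BABBABABBABBABABBABABBABBABABBABBABABBABABBABBABABBABABBAB…BBABABBABABBABBABABBABABBABBABABBABBABABBABABBABBABABBABBA  (len 233)
6) BABBABABBABBABABBABABBABBABABBABBABABBABABBABBABABBABABBAB…BBABABBABABBABBABABBABABBABBABABBABBABABBABABBABBABABBABBA  (len 610)
7) BABBABABBABBABABBABABBABBABABBABBABABBABABBABBABABBABABBAB…BBABABBABABBABBABABBABABBABBABABBABBABABBABABBABBABABBABBA  (len 1597)
8) BABBABABBABBABABBABABBABBABABBABBABABBABABBABBABABBABABBAB…BBABABBABABBABBABABBABABBABBABABBABBABABBABABBABBABABBABBA  (len 4181)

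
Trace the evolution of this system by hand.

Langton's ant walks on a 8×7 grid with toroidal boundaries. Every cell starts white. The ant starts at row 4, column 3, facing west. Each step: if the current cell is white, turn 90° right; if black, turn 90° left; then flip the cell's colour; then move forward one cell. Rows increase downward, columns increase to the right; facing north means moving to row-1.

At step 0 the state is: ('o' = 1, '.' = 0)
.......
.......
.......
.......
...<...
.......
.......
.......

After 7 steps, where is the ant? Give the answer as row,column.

k=0  .......
.......
.......
.......
...<...
.......
.......
.......
k=1  .......
.......
.......
...^...
...o...
.......
.......
.......
k=2  .......
.......
.......
...o>..
...o...
.......
.......
.......
k=3  .......
.......
.......
...oo..
...ov..
.......
.......
.......
k=4  .......
.......
.......
...oo..
...<o..
.......
.......
.......
k=5  .......
.......
.......
...oo..
....o..
...v...
.......
.......
k=6  .......
.......
.......
...oo..
....o..
..<o...
.......
.......
k=7  .......
.......
.......
...oo..
..^.o..
..oo...
.......
.......

4,2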